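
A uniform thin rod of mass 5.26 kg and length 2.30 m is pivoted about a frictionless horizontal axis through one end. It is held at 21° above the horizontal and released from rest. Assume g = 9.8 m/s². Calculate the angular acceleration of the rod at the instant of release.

α ≈ 5.97 rad/s²

About the pivot, I = (1/3)ML² = (1/3)(5.26)(2.30)² = 9.275 kg·m².
The weight acts at the center, a distance L/2 = 1.150 m from the pivot; τ = Mg(L/2) cos 21° = 55.34 N·m.
α = τ/I = 55.34/9.275 = 5.967 rad/s².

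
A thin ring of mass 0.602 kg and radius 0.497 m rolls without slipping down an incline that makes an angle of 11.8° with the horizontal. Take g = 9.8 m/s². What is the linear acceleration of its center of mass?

a ≈ 1.00 m/s²

Translation along the incline: Mg sinθ − f = Ma.
Rotation about the center: fR = Iα with I = MR². No-slip gives a = αR, so f = (I/R²)a = M a.
Substituting: Mg sinθ = (1 + 1.000)Ma, so a = g sinθ/(1 + 1.000) = (9.8) sin 11.8° / 2.000 = 1.002 m/s².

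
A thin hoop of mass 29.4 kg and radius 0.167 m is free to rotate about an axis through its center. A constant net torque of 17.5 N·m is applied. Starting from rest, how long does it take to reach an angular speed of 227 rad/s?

t ≈ 10.6 s

I = MR² = (29.4)(0.167)² = 0.8199 kg·m².
α = τ/I = 17.5/0.8199 = 21.34 rad/s².
ω = αt ⇒ t = ω/α = 227/21.34 = 10.64 s.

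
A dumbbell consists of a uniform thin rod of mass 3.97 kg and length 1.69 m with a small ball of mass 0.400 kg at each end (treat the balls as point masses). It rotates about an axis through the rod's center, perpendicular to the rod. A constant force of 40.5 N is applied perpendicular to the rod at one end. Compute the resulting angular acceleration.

I_rod = (1/12)ML² = (1/12)(3.97)(1.69)² = 0.9449 kg·m².
I_balls = 2·m·(L/2)² = 2(0.400)(0.8450)² = 0.5712 kg·m².
Total I = 1.516 kg·m².
τ = F·(L/2) = (40.5)(0.845) = 34.22 N·m.
α = τ/I = 34.22/1.516 = 22.57 rad/s².

α ≈ 22.6 rad/s²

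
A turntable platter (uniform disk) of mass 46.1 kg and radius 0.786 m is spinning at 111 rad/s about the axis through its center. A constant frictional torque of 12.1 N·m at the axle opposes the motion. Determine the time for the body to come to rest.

t ≈ 131 s

I = ½MR² = (1/2)(46.1)(0.786)² = 14.24 kg·m².
The net torque has magnitude 12.1 N·m, opposing ω.
|α| = τ/I = 12.10/14.24 = 0.8497 rad/s² (deceleration).
0 = ω₀ − |α|t ⇒ t = ω₀/|α| = 111/0.8497 = 130.6 s.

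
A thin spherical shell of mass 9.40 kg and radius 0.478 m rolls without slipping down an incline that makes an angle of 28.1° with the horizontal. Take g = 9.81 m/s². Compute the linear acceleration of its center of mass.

a ≈ 2.77 m/s²

Translation along the incline: Mg sinθ − f = Ma.
Rotation about the center: fR = Iα with I = (2/3)MR². No-slip gives a = αR, so f = (I/R²)a = (2/3)M a.
Substituting: Mg sinθ = (1 + 0.6667)Ma, so a = g sinθ/(1 + 0.6667) = (9.81) sin 28.1° / 1.667 = 2.772 m/s².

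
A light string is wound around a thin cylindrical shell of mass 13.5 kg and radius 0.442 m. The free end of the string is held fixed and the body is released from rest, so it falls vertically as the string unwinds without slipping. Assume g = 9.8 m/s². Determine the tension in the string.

T ≈ 66.2 N

Translation: Mg − T = Ma. Rotation about the center: TR = Iα with I = MR².
With a = αR: T = (I/R²)a = M a, so Mg = (1 + 1.000)Ma.
a = g/(1 + 1.000) = 9.8/2.000 = 4.900 m/s².
T = 1.000·M·a = (1.000)(13.5)(4.900) = 66.15 N.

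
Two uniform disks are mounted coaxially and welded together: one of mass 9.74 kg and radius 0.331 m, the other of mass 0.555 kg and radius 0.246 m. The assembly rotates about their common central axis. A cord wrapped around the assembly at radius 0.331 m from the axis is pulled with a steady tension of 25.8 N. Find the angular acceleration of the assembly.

α ≈ 15.5 rad/s²

I = ½M₁R₁² + ½M₂R₂² = ½(9.74)(0.331)² + ½(0.555)(0.246)² = 0.5504 kg·m².
τ = F r = (25.8)(0.331) = 8.540 N·m.
α = τ/I = 8.540/0.5504 = 15.52 rad/s².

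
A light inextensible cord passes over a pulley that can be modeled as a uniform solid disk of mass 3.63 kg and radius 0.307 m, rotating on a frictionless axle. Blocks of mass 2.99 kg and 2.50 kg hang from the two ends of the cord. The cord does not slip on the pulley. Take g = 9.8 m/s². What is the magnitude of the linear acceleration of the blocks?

I = ½MR² = (1/2)(3.63)(0.307)² = 0.1711 kg·m².
Heavier block: m₁g − T₁ = m₁a. Lighter block: T₂ − m₂g = m₂a.
Pulley: (T₁ − T₂)R = Iα = I(a/R), so T₁ − T₂ = (I/R²)a = (1/2)M_p a = 1.815·a.
Adding the three: (m₁ − m₂)g = (m₁ + m₂ + 1.815)a, so a = (2.99 − 2.50)(9.8)/(2.99 + 2.50 + 1.815) = 0.6574 m/s².

a ≈ 0.657 m/s²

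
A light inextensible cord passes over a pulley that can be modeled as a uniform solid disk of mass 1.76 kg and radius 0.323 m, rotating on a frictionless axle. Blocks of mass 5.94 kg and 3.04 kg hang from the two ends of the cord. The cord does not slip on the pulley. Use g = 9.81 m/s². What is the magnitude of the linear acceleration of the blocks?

I = ½MR² = (1/2)(1.76)(0.323)² = 0.09181 kg·m².
Heavier block: m₁g − T₁ = m₁a. Lighter block: T₂ − m₂g = m₂a.
Pulley: (T₁ − T₂)R = Iα = I(a/R), so T₁ − T₂ = (I/R²)a = (1/2)M_p a = 0.8800·a.
Adding the three: (m₁ − m₂)g = (m₁ + m₂ + 0.8800)a, so a = (5.94 − 3.04)(9.81)/(5.94 + 3.04 + 0.8800) = 2.885 m/s².

a ≈ 2.89 m/s²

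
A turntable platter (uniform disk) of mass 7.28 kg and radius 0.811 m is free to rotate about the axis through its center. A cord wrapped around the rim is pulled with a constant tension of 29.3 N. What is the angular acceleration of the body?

α ≈ 9.93 rad/s²

I = ½MR² = (1/2)(7.28)(0.811)² = 2.394 kg·m².
τ = F R = (29.3)(0.811) = 23.76 N·m.
Newton's second law for rotation, τ = Iα, gives α = τ/I = 23.76/2.394 = 9.925 rad/s².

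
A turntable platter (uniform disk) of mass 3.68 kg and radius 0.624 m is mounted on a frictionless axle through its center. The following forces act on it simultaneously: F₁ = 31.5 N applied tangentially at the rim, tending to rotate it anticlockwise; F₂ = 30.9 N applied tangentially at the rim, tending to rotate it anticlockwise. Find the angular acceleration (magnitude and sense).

α ≈ 54.3 rad/s², anticlockwise

I = ½MR² = (1/2)(3.68)(0.624)² = 0.7165 kg·m².
Taking anticlockwise as positive: τ₁ = +(31.5)(0.624) = +19.66 N·m; τ₂ = +(30.9)(0.624) = +19.28 N·m.
Net torque τ = 38.94 N·m.
α = τ/I = 38.94/0.7165 = 54.35 rad/s².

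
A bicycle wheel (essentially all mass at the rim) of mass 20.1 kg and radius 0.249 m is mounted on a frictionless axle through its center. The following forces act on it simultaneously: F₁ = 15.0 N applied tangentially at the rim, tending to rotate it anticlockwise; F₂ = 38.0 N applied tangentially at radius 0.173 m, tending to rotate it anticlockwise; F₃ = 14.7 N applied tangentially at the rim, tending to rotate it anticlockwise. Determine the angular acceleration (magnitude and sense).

α ≈ 11.2 rad/s², anticlockwise

I = MR² = (20.1)(0.249)² = 1.246 kg·m².
Taking anticlockwise as positive: τ₁ = +(15.0)(0.249) = +3.735 N·m; τ₂ = +(38.0)(0.173) = +6.574 N·m; τ₃ = +(14.7)(0.249) = +3.660 N·m.
Net torque τ = 13.97 N·m.
α = τ/I = 13.97/1.246 = 11.21 rad/s².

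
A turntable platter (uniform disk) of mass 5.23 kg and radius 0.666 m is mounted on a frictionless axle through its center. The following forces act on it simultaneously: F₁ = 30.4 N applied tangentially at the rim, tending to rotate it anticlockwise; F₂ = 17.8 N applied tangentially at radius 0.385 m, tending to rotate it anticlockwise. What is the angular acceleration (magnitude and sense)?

I = ½MR² = (1/2)(5.23)(0.666)² = 1.160 kg·m².
Taking anticlockwise as positive: τ₁ = +(30.4)(0.666) = +20.25 N·m; τ₂ = +(17.8)(0.385) = +6.853 N·m.
Net torque τ = 27.10 N·m.
α = τ/I = 27.10/1.160 = 23.36 rad/s².

α ≈ 23.4 rad/s², anticlockwise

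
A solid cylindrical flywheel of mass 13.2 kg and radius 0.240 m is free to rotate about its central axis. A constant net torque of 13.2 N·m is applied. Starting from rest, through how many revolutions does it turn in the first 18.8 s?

I = ½MR² = (1/2)(13.2)(0.240)² = 0.3802 kg·m².
α = τ/I = 13.2/0.3802 = 34.72 rad/s².
θ = ½αt² = ½(34.72)(18.8)² = 6136 rad.
Revolutions = θ/(2π) = 976.6.

≈ 977 revolutions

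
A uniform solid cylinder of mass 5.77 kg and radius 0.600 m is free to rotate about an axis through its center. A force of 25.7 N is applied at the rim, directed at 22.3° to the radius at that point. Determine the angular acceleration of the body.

α ≈ 5.63 rad/s²

I = ½MR² = (1/2)(5.77)(0.600)² = 1.039 kg·m².
Only the tangential component produces torque: τ = F R sinθ = (25.7)(0.600) sin 22.3° = 5.851 N·m.
Newton's second law for rotation, τ = Iα, gives α = τ/I = 5.851/1.039 = 5.634 rad/s².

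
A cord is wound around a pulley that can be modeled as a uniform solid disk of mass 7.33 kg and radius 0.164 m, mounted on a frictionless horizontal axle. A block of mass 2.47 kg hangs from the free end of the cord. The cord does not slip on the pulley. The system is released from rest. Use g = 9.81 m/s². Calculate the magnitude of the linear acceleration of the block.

a ≈ 3.95 m/s²

I = ½MR² = (1/2)(7.33)(0.164)² = 0.09857 kg·m².
Block: mg − T = ma. Pulley: TR = Iα. No-slip: a = αR, so T = (I/R²)a = 3.665·a.
Then mg = (m + 3.665)a, so a = (2.47)(9.81)/(2.47 + 3.665) = 3.950 m/s².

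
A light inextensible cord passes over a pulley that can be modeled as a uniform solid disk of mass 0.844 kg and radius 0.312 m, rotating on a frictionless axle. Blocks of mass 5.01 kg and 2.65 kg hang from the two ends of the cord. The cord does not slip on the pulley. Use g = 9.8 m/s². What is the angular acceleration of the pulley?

α ≈ 9.17 rad/s²

I = ½MR² = (1/2)(0.844)(0.312)² = 0.04108 kg·m².
Heavier block: m₁g − T₁ = m₁a. Lighter block: T₂ − m₂g = m₂a.
Pulley: (T₁ − T₂)R = Iα = I(a/R), so T₁ − T₂ = (I/R²)a = (1/2)M_p a = 0.4220·a.
Adding the three: (m₁ − m₂)g = (m₁ + m₂ + 0.4220)a, so a = (5.01 − 2.65)(9.8)/(5.01 + 2.65 + 0.4220) = 2.862 m/s².
α = a/R = 2.862/0.312 = 9.172 rad/s².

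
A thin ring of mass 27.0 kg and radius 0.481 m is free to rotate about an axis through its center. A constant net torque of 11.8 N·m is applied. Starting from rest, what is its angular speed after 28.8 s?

ω ≈ 54.4 rad/s

I = MR² = (27.0)(0.481)² = 6.247 kg·m².
α = τ/I = 11.8/6.247 = 1.889 rad/s².
ω = ω₀ + αt = 0 + (1.889)(28.8) = 54.40 rad/s.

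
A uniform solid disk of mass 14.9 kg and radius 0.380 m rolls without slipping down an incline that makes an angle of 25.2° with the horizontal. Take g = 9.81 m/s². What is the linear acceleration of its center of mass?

a ≈ 2.78 m/s²

Translation along the incline: Mg sinθ − f = Ma.
Rotation about the center: fR = Iα with I = ½MR². No-slip gives a = αR, so f = (I/R²)a = (1/2)M a.
Substituting: Mg sinθ = (1 + 0.5000)Ma, so a = g sinθ/(1 + 0.5000) = (9.81) sin 25.2° / 1.500 = 2.785 m/s².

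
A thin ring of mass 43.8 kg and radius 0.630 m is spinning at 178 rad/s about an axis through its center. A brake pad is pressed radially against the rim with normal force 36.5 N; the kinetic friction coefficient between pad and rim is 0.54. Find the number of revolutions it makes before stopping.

≈ 3530 revolutions

I = MR² = (43.8)(0.630)² = 17.38 kg·m².
Friction force f = μN = (0.54)(36.5) = 19.71 N at the rim; torque magnitude τ = fR = 12.42 N·m, opposing ω.
|α| = τ/I = 12.42/17.38 = 0.7143 rad/s² (deceleration).
ω² = ω₀² − 2|α|θ with ω = 0 ⇒ θ = ω₀²/(2|α|) = 22180 rad = 3530 rev.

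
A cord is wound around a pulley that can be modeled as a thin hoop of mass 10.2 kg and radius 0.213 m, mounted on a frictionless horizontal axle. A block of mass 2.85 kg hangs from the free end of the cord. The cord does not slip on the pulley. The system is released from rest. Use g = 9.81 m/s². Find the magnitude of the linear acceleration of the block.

a ≈ 2.14 m/s²

I = MR² = (10.2)(0.213)² = 0.4628 kg·m².
Block: mg − T = ma. Pulley: TR = Iα. No-slip: a = αR, so T = (I/R²)a = 10.20·a.
Then mg = (m + 10.20)a, so a = (2.85)(9.81)/(2.85 + 10.20) = 2.142 m/s².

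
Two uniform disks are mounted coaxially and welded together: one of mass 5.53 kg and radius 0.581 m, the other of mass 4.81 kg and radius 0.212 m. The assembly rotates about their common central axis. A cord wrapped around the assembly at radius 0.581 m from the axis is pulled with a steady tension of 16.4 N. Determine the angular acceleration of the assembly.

I = ½M₁R₁² + ½M₂R₂² = ½(5.53)(0.581)² + ½(4.81)(0.212)² = 1.041 kg·m².
τ = F r = (16.4)(0.581) = 9.528 N·m.
α = τ/I = 9.528/1.041 = 9.149 rad/s².

α ≈ 9.15 rad/s²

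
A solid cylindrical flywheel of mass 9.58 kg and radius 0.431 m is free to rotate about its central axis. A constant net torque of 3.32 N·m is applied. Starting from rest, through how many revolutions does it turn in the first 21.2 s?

≈ 133 revolutions

I = ½MR² = (1/2)(9.58)(0.431)² = 0.8898 kg·m².
α = τ/I = 3.32/0.8898 = 3.731 rad/s².
θ = ½αt² = ½(3.731)(21.2)² = 838.5 rad.
Revolutions = θ/(2π) = 133.4.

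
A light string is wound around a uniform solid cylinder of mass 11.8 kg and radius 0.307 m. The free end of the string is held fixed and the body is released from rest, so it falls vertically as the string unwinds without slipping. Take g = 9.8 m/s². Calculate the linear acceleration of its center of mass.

a ≈ 6.53 m/s²

Translation: Mg − T = Ma. Rotation about the center: TR = Iα with I = ½MR².
With a = αR: T = (I/R²)a = (1/2)M a, so Mg = (1 + 0.5000)Ma.
a = g/(1 + 0.5000) = 9.8/1.500 = 6.533 m/s².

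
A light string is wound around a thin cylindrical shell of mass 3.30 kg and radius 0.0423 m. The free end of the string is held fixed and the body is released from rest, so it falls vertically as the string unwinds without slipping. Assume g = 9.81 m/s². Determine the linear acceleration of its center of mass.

a ≈ 4.91 m/s²

Translation: Mg − T = Ma. Rotation about the center: TR = Iα with I = MR².
With a = αR: T = (I/R²)a = M a, so Mg = (1 + 1.000)Ma.
a = g/(1 + 1.000) = 9.81/2.000 = 4.905 m/s².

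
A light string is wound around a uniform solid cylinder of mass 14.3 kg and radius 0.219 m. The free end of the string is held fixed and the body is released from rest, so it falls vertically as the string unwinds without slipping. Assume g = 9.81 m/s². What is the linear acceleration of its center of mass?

a ≈ 6.54 m/s²

Translation: Mg − T = Ma. Rotation about the center: TR = Iα with I = ½MR².
With a = αR: T = (I/R²)a = (1/2)M a, so Mg = (1 + 0.5000)Ma.
a = g/(1 + 0.5000) = 9.81/1.500 = 6.540 m/s².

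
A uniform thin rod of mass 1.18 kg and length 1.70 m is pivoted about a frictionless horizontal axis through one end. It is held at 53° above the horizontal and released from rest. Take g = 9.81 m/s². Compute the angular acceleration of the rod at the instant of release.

About the pivot, I = (1/3)ML² = (1/3)(1.18)(1.70)² = 1.137 kg·m².
The weight acts at the center, a distance L/2 = 0.8500 m from the pivot; τ = Mg(L/2) cos 53° = 5.922 N·m.
α = τ/I = 5.922/1.137 = 5.209 rad/s².
(Equivalently α = (3g/(2L)) cos 53° = 5.209 rad/s².)

α ≈ 5.21 rad/s²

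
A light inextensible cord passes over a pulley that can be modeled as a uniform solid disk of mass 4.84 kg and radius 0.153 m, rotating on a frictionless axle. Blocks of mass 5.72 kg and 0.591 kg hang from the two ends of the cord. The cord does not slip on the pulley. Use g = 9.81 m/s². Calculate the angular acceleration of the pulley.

I = ½MR² = (1/2)(4.84)(0.153)² = 0.05665 kg·m².
Heavier block: m₁g − T₁ = m₁a. Lighter block: T₂ − m₂g = m₂a.
Pulley: (T₁ − T₂)R = Iα = I(a/R), so T₁ − T₂ = (I/R²)a = (1/2)M_p a = 2.420·a.
Adding the three: (m₁ − m₂)g = (m₁ + m₂ + 2.420)a, so a = (5.72 − 0.591)(9.81)/(5.72 + 0.591 + 2.420) = 5.763 m/s².
α = a/R = 5.763/0.153 = 37.67 rad/s².

α ≈ 37.7 rad/s²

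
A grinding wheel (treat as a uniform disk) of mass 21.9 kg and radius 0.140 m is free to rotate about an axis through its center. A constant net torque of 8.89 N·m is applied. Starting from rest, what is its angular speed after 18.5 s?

I = ½MR² = (1/2)(21.9)(0.140)² = 0.2146 kg·m².
α = τ/I = 8.89/0.2146 = 41.42 rad/s².
ω = ω₀ + αt = 0 + (41.42)(18.5) = 766.3 rad/s.

ω ≈ 766 rad/s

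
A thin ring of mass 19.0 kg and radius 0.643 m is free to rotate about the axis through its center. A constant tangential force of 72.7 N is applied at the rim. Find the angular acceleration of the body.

I = MR² = (19.0)(0.643)² = 7.856 kg·m².
τ = F R = (72.7)(0.643) = 46.75 N·m.
From τ = Iα: α = 46.75/7.856 = 5.951 rad/s².

α ≈ 5.95 rad/s²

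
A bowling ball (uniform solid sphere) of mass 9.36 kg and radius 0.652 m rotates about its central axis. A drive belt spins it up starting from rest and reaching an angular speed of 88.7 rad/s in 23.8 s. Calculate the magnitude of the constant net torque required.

I = (2/5)MR² = (2/5)(9.36)(0.652)² = 1.592 kg·m².
α = Δω/Δt = (88.7 − 0)/23.8 = 3.727 rad/s².
τ = Iα = (1.592)(3.727) = 5.932 N·m.

τ ≈ 5.93 N·m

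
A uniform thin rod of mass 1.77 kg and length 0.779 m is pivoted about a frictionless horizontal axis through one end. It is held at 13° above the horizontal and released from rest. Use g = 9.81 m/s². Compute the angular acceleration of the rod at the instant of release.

α ≈ 18.4 rad/s²

About the pivot, I = (1/3)ML² = (1/3)(1.77)(0.779)² = 0.3580 kg·m².
The weight acts at the center, a distance L/2 = 0.3895 m from the pivot; τ = Mg(L/2) cos 13° = 6.590 N·m.
α = τ/I = 6.590/0.3580 = 18.41 rad/s².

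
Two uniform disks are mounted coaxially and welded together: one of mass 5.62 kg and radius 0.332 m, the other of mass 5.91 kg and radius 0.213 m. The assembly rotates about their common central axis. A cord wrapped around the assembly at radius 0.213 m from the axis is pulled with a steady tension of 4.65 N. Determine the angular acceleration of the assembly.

I = ½M₁R₁² + ½M₂R₂² = ½(5.62)(0.332)² + ½(5.91)(0.213)² = 0.4438 kg·m².
τ = F r = (4.65)(0.213) = 0.9905 N·m.
α = τ/I = 0.9905/0.4438 = 2.232 rad/s².

α ≈ 2.23 rad/s²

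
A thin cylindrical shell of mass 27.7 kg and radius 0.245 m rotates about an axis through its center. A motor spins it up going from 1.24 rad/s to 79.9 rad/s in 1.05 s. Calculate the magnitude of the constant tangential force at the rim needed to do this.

I = MR² = (27.7)(0.245)² = 1.663 kg·m².
α = Δω/Δt = (79.9 − 1.24)/1.05 = 74.91 rad/s².
The required torque is τ = Iα = (1.663)(74.91) = 124.6 N·m.
A tangential force at the rim gives τ = FR, so F = τ/R = 124.6/0.245 = 508.4 N.

F ≈ 508 N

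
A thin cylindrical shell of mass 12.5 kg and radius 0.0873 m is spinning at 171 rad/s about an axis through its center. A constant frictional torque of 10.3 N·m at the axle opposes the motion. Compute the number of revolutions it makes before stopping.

I = MR² = (12.5)(0.0873)² = 0.09527 kg·m².
The net torque has magnitude 10.3 N·m, opposing ω.
|α| = τ/I = 10.30/0.09527 = 108.1 rad/s² (deceleration).
ω² = ω₀² − 2|α|θ with ω = 0 ⇒ θ = ω₀²/(2|α|) = 135.2 rad = 21.52 rev.

≈ 21.5 revolutions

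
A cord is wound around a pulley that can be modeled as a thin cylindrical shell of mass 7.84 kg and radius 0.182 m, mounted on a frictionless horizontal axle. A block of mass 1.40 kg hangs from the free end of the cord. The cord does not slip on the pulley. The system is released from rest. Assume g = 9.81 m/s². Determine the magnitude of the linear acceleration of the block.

a ≈ 1.49 m/s²

I = MR² = (7.84)(0.182)² = 0.2597 kg·m².
Block: mg − T = ma. Pulley: TR = Iα. No-slip: a = αR, so T = (I/R²)a = 7.840·a.
Then mg = (m + 7.840)a, so a = (1.40)(9.81)/(1.40 + 7.840) = 1.486 m/s².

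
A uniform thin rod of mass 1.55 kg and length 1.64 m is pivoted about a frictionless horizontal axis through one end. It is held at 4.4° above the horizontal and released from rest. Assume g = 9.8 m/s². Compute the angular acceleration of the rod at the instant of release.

About the pivot, I = (1/3)ML² = (1/3)(1.55)(1.64)² = 1.390 kg·m².
The weight acts at the center, a distance L/2 = 0.8200 m from the pivot; τ = Mg(L/2) cos 4.4° = 12.42 N·m.
α = τ/I = 12.42/1.390 = 8.937 rad/s².
(Equivalently α = (3g/(2L)) cos 4.4° = 8.937 rad/s².)

α ≈ 8.94 rad/s²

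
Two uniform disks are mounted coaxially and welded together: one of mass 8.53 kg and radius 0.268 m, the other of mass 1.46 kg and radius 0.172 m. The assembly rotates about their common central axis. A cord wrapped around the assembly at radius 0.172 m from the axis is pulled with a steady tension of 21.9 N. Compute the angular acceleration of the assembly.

I = ½M₁R₁² + ½M₂R₂² = ½(8.53)(0.268)² + ½(1.46)(0.172)² = 0.3279 kg·m².
τ = F r = (21.9)(0.172) = 3.767 N·m.
α = τ/I = 3.767/0.3279 = 11.49 rad/s².

α ≈ 11.5 rad/s²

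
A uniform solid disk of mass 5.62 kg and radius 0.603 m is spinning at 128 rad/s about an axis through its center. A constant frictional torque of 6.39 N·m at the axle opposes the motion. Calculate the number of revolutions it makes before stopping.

≈ 208 revolutions

I = ½MR² = (1/2)(5.62)(0.603)² = 1.022 kg·m².
The net torque has magnitude 6.39 N·m, opposing ω.
|α| = τ/I = 6.390/1.022 = 6.254 rad/s² (deceleration).
ω² = ω₀² − 2|α|θ with ω = 0 ⇒ θ = ω₀²/(2|α|) = 1310 rad = 208.5 rev.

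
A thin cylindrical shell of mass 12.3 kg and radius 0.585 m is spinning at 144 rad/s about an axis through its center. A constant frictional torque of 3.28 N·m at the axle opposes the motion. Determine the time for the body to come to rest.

I = MR² = (12.3)(0.585)² = 4.209 kg·m².
The net torque has magnitude 3.28 N·m, opposing ω.
|α| = τ/I = 3.280/4.209 = 0.7792 rad/s² (deceleration).
0 = ω₀ − |α|t ⇒ t = ω₀/|α| = 144/0.7792 = 184.8 s.

t ≈ 185 s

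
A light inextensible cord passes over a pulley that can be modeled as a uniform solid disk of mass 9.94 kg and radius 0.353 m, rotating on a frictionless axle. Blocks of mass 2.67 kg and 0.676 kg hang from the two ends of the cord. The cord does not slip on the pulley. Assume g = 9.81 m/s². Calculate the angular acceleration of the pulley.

α ≈ 6.66 rad/s²

I = ½MR² = (1/2)(9.94)(0.353)² = 0.6193 kg·m².
Heavier block: m₁g − T₁ = m₁a. Lighter block: T₂ − m₂g = m₂a.
Pulley: (T₁ − T₂)R = Iα = I(a/R), so T₁ − T₂ = (I/R²)a = (1/2)M_p a = 4.970·a.
Adding the three: (m₁ − m₂)g = (m₁ + m₂ + 4.970)a, so a = (2.67 − 0.676)(9.81)/(2.67 + 0.676 + 4.970) = 2.352 m/s².
α = a/R = 2.352/0.353 = 6.664 rad/s².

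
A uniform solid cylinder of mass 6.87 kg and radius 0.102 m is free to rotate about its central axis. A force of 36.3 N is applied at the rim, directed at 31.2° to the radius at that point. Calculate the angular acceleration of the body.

α ≈ 53.7 rad/s²

I = ½MR² = (1/2)(6.87)(0.102)² = 0.03574 kg·m².
Only the tangential component produces torque: τ = F R sinθ = (36.3)(0.102) sin 31.2° = 1.918 N·m.
From τ = Iα: α = 1.918/0.03574 = 53.67 rad/s².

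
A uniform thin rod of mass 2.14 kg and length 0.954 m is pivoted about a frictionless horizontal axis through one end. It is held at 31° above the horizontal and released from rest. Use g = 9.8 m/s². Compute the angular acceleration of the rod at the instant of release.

About the pivot, I = (1/3)ML² = (1/3)(2.14)(0.954)² = 0.6492 kg·m².
The weight acts at the center, a distance L/2 = 0.4770 m from the pivot; τ = Mg(L/2) cos 31° = 8.575 N·m.
α = τ/I = 8.575/0.6492 = 13.21 rad/s².

α ≈ 13.2 rad/s²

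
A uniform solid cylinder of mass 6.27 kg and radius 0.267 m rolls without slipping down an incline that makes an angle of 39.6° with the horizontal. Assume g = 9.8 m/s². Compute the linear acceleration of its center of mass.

Translation along the incline: Mg sinθ − f = Ma.
Rotation about the center: fR = Iα with I = ½MR². No-slip gives a = αR, so f = (I/R²)a = (1/2)M a.
Substituting: Mg sinθ = (1 + 0.5000)Ma, so a = g sinθ/(1 + 0.5000) = (9.8) sin 39.6° / 1.500 = 4.165 m/s².

a ≈ 4.16 m/s²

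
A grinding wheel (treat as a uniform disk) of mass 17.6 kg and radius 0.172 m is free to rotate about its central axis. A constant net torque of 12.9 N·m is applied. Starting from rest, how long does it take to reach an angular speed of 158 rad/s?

I = ½MR² = (1/2)(17.6)(0.172)² = 0.2603 kg·m².
α = τ/I = 12.9/0.2603 = 49.55 rad/s².
ω = αt ⇒ t = ω/α = 158/49.55 = 3.189 s.

t ≈ 3.19 s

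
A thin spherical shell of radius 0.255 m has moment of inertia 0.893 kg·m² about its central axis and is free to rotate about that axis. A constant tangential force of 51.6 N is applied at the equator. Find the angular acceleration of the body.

τ = F R = (51.6)(0.255) = 13.16 N·m.
Newton's second law for rotation, τ = Iα, gives α = τ/I = 13.16/0.8930 = 14.73 rad/s².

α ≈ 14.7 rad/s²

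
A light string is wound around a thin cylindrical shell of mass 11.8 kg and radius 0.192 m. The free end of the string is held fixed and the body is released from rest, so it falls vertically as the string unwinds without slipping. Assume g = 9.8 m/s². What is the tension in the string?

Translation: Mg − T = Ma. Rotation about the center: TR = Iα with I = MR².
With a = αR: T = (I/R²)a = M a, so Mg = (1 + 1.000)Ma.
a = g/(1 + 1.000) = 9.8/2.000 = 4.900 m/s².
T = 1.000·M·a = (1.000)(11.8)(4.900) = 57.82 N.

T ≈ 57.8 N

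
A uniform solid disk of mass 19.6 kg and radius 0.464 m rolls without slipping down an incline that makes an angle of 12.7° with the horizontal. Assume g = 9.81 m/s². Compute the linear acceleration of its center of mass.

Translation along the incline: Mg sinθ − f = Ma.
Rotation about the center: fR = Iα with I = ½MR². No-slip gives a = αR, so f = (I/R²)a = (1/2)M a.
Substituting: Mg sinθ = (1 + 0.5000)Ma, so a = g sinθ/(1 + 0.5000) = (9.81) sin 12.7° / 1.500 = 1.438 m/s².

a ≈ 1.44 m/s²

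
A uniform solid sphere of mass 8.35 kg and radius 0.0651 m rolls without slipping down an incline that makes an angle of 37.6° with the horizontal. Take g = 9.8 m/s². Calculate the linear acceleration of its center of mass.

Translation along the incline: Mg sinθ − f = Ma.
Rotation about the center: fR = Iα with I = (2/5)MR². No-slip gives a = αR, so f = (I/R²)a = (2/5)M a.
Substituting: Mg sinθ = (1 + 0.4000)Ma, so a = g sinθ/(1 + 0.4000) = (9.8) sin 37.6° / 1.400 = 4.271 m/s².

a ≈ 4.27 m/s²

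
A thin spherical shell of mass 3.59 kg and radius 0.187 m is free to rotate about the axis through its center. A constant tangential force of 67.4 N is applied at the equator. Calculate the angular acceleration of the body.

α ≈ 151 rad/s²

I = (2/3)MR² = (2/3)(3.59)(0.187)² = 0.08369 kg·m².
τ = F R = (67.4)(0.187) = 12.60 N·m.
Newton's second law for rotation, τ = Iα, gives α = τ/I = 12.60/0.08369 = 150.6 rad/s².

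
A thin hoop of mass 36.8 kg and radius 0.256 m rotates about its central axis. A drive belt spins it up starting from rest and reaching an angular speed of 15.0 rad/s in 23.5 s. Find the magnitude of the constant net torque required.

I = MR² = (36.8)(0.256)² = 2.412 kg·m².
α = Δω/Δt = (15.0 − 0)/23.5 = 0.6383 rad/s².
τ = Iα = (2.412)(0.6383) = 1.539 N·m.

τ ≈ 1.54 N·m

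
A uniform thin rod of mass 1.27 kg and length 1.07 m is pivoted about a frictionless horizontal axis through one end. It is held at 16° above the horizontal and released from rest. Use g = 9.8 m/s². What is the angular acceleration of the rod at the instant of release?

α ≈ 13.2 rad/s²

About the pivot, I = (1/3)ML² = (1/3)(1.27)(1.07)² = 0.4847 kg·m².
The weight acts at the center, a distance L/2 = 0.5350 m from the pivot; τ = Mg(L/2) cos 16° = 6.401 N·m.
α = τ/I = 6.401/0.4847 = 13.21 rad/s².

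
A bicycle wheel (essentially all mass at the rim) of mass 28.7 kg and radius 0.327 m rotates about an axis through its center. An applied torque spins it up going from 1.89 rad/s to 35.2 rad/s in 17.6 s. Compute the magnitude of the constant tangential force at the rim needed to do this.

F ≈ 17.8 N

I = MR² = (28.7)(0.327)² = 3.069 kg·m².
α = Δω/Δt = (35.2 − 1.89)/17.6 = 1.893 rad/s².
The required torque is τ = Iα = (3.069)(1.893) = 5.808 N·m.
A tangential force at the rim gives τ = FR, so F = τ/R = 5.808/0.327 = 17.76 N.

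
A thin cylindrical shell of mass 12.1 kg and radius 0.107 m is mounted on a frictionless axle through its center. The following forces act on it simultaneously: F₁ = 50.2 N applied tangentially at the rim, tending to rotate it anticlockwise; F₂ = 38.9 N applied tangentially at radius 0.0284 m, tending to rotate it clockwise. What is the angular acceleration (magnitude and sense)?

α ≈ 30.8 rad/s², anticlockwise

I = MR² = (12.1)(0.107)² = 0.1385 kg·m².
Taking anticlockwise as positive: τ₁ = +(50.2)(0.107) = +5.371 N·m; τ₂ = −(38.9)(0.0284) = −1.105 N·m.
Net torque τ = 4.267 N·m.
α = τ/I = 4.267/0.1385 = 30.80 rad/s².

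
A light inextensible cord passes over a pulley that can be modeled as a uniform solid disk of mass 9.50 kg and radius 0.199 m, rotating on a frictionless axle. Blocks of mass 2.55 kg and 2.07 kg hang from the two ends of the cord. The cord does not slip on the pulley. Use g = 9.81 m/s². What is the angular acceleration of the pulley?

I = ½MR² = (1/2)(9.50)(0.199)² = 0.1881 kg·m².
Heavier block: m₁g − T₁ = m₁a. Lighter block: T₂ − m₂g = m₂a.
Pulley: (T₁ − T₂)R = Iα = I(a/R), so T₁ − T₂ = (I/R²)a = (1/2)M_p a = 4.750·a.
Adding the three: (m₁ − m₂)g = (m₁ + m₂ + 4.750)a, so a = (2.55 − 2.07)(9.81)/(2.55 + 2.07 + 4.750) = 0.5025 m/s².
α = a/R = 0.5025/0.199 = 2.525 rad/s².

α ≈ 2.53 rad/s²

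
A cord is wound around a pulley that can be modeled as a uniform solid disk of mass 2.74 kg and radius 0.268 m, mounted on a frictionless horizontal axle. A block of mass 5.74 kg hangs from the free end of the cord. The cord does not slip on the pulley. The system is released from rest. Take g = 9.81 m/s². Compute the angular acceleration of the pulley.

α ≈ 29.6 rad/s²

I = ½MR² = (1/2)(2.74)(0.268)² = 0.09840 kg·m².
Block: mg − T = ma. Pulley: TR = Iα. No-slip: a = αR, so T = (I/R²)a = 1.370·a.
Then mg = (m + 1.370)a, so a = (5.74)(9.81)/(5.74 + 1.370) = 7.920 m/s².
α = a/R = 7.920/0.268 = 29.55 rad/s².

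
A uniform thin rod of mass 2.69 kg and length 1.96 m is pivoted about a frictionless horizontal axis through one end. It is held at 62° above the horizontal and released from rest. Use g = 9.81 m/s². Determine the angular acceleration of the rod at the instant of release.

α ≈ 3.52 rad/s²

About the pivot, I = (1/3)ML² = (1/3)(2.69)(1.96)² = 3.445 kg·m².
The weight acts at the center, a distance L/2 = 0.9800 m from the pivot; τ = Mg(L/2) cos 62° = 12.14 N·m.
α = τ/I = 12.14/3.445 = 3.525 rad/s².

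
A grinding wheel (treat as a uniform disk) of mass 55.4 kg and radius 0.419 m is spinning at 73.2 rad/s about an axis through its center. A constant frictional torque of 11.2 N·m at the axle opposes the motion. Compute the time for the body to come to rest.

I = ½MR² = (1/2)(55.4)(0.419)² = 4.863 kg·m².
The net torque has magnitude 11.2 N·m, opposing ω.
|α| = τ/I = 11.20/4.863 = 2.303 rad/s² (deceleration).
0 = ω₀ − |α|t ⇒ t = ω₀/|α| = 73.2/2.303 = 31.78 s.

t ≈ 31.8 s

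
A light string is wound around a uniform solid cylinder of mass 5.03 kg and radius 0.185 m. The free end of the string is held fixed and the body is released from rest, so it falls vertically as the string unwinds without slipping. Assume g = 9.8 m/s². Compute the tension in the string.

T ≈ 16.4 N

Translation: Mg − T = Ma. Rotation about the center: TR = Iα with I = ½MR².
With a = αR: T = (I/R²)a = (1/2)M a, so Mg = (1 + 0.5000)Ma.
a = g/(1 + 0.5000) = 9.8/1.500 = 6.533 m/s².
T = 0.5000·M·a = (0.5000)(5.03)(6.533) = 16.43 N.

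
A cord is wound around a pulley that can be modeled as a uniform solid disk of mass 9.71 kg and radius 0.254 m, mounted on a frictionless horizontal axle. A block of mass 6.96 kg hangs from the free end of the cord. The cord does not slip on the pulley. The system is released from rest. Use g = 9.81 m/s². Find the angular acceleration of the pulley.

α ≈ 22.8 rad/s²

I = ½MR² = (1/2)(9.71)(0.254)² = 0.3132 kg·m².
Block: mg − T = ma. Pulley: TR = Iα. No-slip: a = αR, so T = (I/R²)a = 4.855·a.
Then mg = (m + 4.855)a, so a = (6.96)(9.81)/(6.96 + 4.855) = 5.779 m/s².
α = a/R = 5.779/0.254 = 22.75 rad/s².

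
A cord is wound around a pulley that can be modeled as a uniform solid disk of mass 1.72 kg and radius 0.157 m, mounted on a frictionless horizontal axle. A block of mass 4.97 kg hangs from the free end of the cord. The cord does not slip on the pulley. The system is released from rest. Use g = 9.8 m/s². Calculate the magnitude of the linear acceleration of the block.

a ≈ 8.35 m/s²

I = ½MR² = (1/2)(1.72)(0.157)² = 0.02120 kg·m².
Block: mg − T = ma. Pulley: TR = Iα. No-slip: a = αR, so T = (I/R²)a = 0.8600·a.
Then mg = (m + 0.8600)a, so a = (4.97)(9.8)/(4.97 + 0.8600) = 8.354 m/s².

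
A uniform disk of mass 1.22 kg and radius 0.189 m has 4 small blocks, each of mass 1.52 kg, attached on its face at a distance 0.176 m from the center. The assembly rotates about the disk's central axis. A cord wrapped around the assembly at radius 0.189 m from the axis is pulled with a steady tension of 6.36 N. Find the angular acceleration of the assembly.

α ≈ 5.72 rad/s²

I_disk = ½MR² = ½(1.22)(0.189)² = 0.02179 kg·m².
I_blocks = 4·m·r² = 4(1.52)(0.176)² = 0.1883 kg·m².
Total I = 0.2101 kg·m².
τ = F r = (6.36)(0.189) = 1.202 N·m.
α = τ/I = 1.202/0.2101 = 5.721 rad/s².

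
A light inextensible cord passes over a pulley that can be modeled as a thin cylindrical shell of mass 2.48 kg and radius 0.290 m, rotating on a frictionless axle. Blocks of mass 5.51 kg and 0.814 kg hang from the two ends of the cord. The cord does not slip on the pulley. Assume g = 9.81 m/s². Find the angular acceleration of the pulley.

α ≈ 18.0 rad/s²

I = MR² = (2.48)(0.290)² = 0.2086 kg·m².
Heavier block: m₁g − T₁ = m₁a. Lighter block: T₂ − m₂g = m₂a.
Pulley: (T₁ − T₂)R = Iα = I(a/R), so T₁ − T₂ = (I/R²)a = 1·M_p a = 2.480·a.
Adding the three: (m₁ − m₂)g = (m₁ + m₂ + 2.480)a, so a = (5.51 − 0.814)(9.81)/(5.51 + 0.814 + 2.480) = 5.233 m/s².
α = a/R = 5.233/0.290 = 18.04 rad/s².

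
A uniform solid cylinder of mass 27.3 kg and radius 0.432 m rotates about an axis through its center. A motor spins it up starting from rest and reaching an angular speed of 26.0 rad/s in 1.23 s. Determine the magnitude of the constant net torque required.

I = ½MR² = (1/2)(27.3)(0.432)² = 2.547 kg·m².
α = Δω/Δt = (26.0 − 0)/1.23 = 21.14 rad/s².
τ = Iα = (2.547)(21.14) = 53.85 N·m.

τ ≈ 53.8 N·m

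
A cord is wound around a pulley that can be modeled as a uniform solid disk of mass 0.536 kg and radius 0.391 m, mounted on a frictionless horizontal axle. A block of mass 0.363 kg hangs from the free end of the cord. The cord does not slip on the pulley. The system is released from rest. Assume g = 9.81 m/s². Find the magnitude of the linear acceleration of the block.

I = ½MR² = (1/2)(0.536)(0.391)² = 0.04097 kg·m².
Block: mg − T = ma. Pulley: TR = Iα. No-slip: a = αR, so T = (I/R²)a = 0.2680·a.
Then mg = (m + 0.2680)a, so a = (0.363)(9.81)/(0.363 + 0.2680) = 5.643 m/s².

a ≈ 5.64 m/s²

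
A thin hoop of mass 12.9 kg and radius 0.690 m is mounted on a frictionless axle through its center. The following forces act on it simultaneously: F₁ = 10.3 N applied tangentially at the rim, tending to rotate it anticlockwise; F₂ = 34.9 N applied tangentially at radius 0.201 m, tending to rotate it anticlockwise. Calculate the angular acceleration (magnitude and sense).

I = MR² = (12.9)(0.690)² = 6.142 kg·m².
Taking anticlockwise as positive: τ₁ = +(10.3)(0.690) = +7.107 N·m; τ₂ = +(34.9)(0.201) = +7.015 N·m.
Net torque τ = 14.12 N·m.
α = τ/I = 14.12/6.142 = 2.299 rad/s².

α ≈ 2.30 rad/s², anticlockwise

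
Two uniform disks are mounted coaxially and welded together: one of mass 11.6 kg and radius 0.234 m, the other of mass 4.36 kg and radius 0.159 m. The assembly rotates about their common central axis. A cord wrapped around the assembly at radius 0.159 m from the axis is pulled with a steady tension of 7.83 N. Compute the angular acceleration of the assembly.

I = ½M₁R₁² + ½M₂R₂² = ½(11.6)(0.234)² + ½(4.36)(0.159)² = 0.3727 kg·m².
τ = F r = (7.83)(0.159) = 1.245 N·m.
α = τ/I = 1.245/0.3727 = 3.340 rad/s².

α ≈ 3.34 rad/s²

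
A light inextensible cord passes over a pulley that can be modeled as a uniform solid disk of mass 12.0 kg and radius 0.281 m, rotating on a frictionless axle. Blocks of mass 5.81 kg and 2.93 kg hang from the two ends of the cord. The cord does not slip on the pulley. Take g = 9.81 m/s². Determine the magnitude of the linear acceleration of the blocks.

a ≈ 1.92 m/s²

I = ½MR² = (1/2)(12.0)(0.281)² = 0.4738 kg·m².
Heavier block: m₁g − T₁ = m₁a. Lighter block: T₂ − m₂g = m₂a.
Pulley: (T₁ − T₂)R = Iα = I(a/R), so T₁ − T₂ = (I/R²)a = (1/2)M_p a = 6.000·a.
Adding the three: (m₁ − m₂)g = (m₁ + m₂ + 6.000)a, so a = (5.81 − 2.93)(9.81)/(5.81 + 2.93 + 6.000) = 1.917 m/s².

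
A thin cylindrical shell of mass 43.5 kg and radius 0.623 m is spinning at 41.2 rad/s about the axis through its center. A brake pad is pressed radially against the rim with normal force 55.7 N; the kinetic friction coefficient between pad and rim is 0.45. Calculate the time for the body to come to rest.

t ≈ 44.5 s

I = MR² = (43.5)(0.623)² = 16.88 kg·m².
Friction force f = μN = (0.45)(55.7) = 25.07 N at the rim; torque magnitude τ = fR = 15.62 N·m, opposing ω.
|α| = τ/I = 15.62/16.88 = 0.9249 rad/s² (deceleration).
0 = ω₀ − |α|t ⇒ t = ω₀/|α| = 41.2/0.9249 = 44.55 s.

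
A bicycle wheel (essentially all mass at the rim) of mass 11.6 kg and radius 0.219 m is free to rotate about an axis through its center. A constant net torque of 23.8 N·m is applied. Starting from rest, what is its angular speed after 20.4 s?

I = MR² = (11.6)(0.219)² = 0.5563 kg·m².
α = τ/I = 23.8/0.5563 = 42.78 rad/s².
ω = ω₀ + αt = 0 + (42.78)(20.4) = 872.7 rad/s.

ω ≈ 873 rad/s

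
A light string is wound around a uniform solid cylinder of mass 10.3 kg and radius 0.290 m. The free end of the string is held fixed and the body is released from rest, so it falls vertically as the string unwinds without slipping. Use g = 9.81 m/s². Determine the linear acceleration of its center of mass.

a ≈ 6.54 m/s²

Translation: Mg − T = Ma. Rotation about the center: TR = Iα with I = ½MR².
With a = αR: T = (I/R²)a = (1/2)M a, so Mg = (1 + 0.5000)Ma.
a = g/(1 + 0.5000) = 9.81/1.500 = 6.540 m/s².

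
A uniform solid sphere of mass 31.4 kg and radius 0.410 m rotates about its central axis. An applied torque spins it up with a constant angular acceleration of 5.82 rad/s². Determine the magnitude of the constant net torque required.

I = (2/5)MR² = (2/5)(31.4)(0.410)² = 2.111 kg·m².
τ = Iα = (2.111)(5.820) = 12.29 N·m.

τ ≈ 12.3 N·m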